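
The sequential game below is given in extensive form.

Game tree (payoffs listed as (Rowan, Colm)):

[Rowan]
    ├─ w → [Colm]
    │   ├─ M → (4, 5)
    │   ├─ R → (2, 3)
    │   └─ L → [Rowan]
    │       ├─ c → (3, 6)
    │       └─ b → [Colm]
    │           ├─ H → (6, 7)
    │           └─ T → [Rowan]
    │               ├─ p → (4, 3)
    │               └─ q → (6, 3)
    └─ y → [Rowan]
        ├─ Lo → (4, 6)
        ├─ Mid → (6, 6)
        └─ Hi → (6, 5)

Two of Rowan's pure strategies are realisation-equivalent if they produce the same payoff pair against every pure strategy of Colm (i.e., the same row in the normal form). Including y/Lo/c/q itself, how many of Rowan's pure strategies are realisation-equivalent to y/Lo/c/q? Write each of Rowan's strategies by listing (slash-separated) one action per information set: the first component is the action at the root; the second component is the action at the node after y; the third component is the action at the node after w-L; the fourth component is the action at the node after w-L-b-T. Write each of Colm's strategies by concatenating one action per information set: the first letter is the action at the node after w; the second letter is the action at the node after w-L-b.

Row for y/Lo/c/q (columns MH, MT, RH, RT, LH, LT): (4,6) (4,6) (4,6) (4,6) (4,6) (4,6).
Under y/Lo/c/q, Rowan's choice at the node after w-L and at the node after w-L-b-T can never be reached regardless of what Colm does, so varying those choices leaves every outcome unchanged.
Holding the reachable choices fixed and varying the unreachable ones freely already gives 2 × 2 = 4 equivalent strategies.
No other strategy reproduces this row, so those 4 are the full class: y/Lo/c/p, y/Lo/c/q, y/Lo/b/p, y/Lo/b/q.

4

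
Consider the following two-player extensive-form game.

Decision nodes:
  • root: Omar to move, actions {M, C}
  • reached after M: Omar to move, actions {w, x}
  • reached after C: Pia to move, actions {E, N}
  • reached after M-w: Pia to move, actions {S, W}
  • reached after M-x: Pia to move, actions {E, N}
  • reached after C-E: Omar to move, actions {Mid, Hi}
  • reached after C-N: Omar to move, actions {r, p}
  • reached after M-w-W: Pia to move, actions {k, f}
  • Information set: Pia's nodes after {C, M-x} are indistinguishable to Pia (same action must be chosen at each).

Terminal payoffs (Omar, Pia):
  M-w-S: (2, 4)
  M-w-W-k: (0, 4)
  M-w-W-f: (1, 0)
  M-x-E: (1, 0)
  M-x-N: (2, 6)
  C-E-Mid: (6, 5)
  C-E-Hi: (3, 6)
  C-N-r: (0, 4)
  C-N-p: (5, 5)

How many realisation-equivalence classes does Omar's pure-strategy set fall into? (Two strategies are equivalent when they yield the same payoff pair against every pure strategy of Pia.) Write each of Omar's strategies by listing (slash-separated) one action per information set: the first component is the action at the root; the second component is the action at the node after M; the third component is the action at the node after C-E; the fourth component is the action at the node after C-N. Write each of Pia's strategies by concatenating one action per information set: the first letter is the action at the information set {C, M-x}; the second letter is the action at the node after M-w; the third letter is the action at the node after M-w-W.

6

Omar has 16 pure strategies: M/w/Mid/r, M/w/Mid/p, M/w/Hi/r, M/w/Hi/p, M/x/Mid/r, M/x/Mid/p, M/x/Hi/r, M/x/Hi/p, C/w/Mid/r, C/w/Mid/p, C/w/Hi/r, C/w/Hi/p, C/x/Mid/r, C/x/Mid/p, C/x/Hi/r, C/x/Hi/p. Columns: ESk, ESf, EWk, EWf, NSk, NSf, NWk, NWf.
{M/w/Mid/r, M/w/Mid/p, M/w/Hi/r, M/w/Hi/p} → row (2,4) (2,4) (0,4) (1,0) (2,4) (2,4) (0,4) (1,0)
{M/x/Mid/r, M/x/Mid/p, M/x/Hi/r, M/x/Hi/p} → row (1,0) (1,0) (1,0) (1,0) (2,6) (2,6) (2,6) (2,6)
{C/w/Mid/r, C/x/Mid/r} → row (6,5) (6,5) (6,5) (6,5) (0,4) (0,4) (0,4) (0,4)
{C/w/Mid/p, C/x/Mid/p} → row (6,5) (6,5) (6,5) (6,5) (5,5) (5,5) (5,5) (5,5)
{C/w/Hi/r, C/x/Hi/r} → row (3,6) (3,6) (3,6) (3,6) (0,4) (0,4) (0,4) (0,4)
{C/w/Hi/p, C/x/Hi/p} → row (3,6) (3,6) (3,6) (3,6) (5,5) (5,5) (5,5) (5,5)
That's 6 distinct rows out of 16 strategies.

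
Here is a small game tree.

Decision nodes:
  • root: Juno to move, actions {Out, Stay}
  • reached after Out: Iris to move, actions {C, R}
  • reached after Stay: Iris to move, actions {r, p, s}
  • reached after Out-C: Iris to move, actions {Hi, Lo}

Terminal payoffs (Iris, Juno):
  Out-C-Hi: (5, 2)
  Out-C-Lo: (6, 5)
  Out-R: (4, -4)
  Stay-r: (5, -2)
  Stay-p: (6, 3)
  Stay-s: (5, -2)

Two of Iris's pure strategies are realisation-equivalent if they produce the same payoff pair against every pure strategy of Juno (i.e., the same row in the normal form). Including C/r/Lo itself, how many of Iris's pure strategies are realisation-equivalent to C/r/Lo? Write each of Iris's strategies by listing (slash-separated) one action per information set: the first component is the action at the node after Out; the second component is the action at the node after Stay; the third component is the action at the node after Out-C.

2

Row for C/r/Lo (columns Out, Stay): (6,5) (5,-2).
Every one of Iris's information sets is on the play path for some reply by Juno when Iris follows C/r/Lo.
Even so, C/s/Lo happens to produce the same payoff in every column — so 2 strategies share this row.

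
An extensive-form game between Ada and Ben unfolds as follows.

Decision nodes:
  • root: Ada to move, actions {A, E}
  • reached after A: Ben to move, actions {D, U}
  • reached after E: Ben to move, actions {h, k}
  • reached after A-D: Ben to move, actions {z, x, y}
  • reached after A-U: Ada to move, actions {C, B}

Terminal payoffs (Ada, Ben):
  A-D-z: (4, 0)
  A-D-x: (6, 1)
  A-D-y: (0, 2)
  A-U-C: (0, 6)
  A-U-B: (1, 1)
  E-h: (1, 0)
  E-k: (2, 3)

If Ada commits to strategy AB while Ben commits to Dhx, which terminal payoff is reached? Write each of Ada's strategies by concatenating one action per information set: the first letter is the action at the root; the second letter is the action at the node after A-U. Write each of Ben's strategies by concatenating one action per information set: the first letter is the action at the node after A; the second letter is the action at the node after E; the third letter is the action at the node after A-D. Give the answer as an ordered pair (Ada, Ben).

(6, 1)

Trace the play path from the root:
  Ada plays A
  Ben plays D at [A]
  Ben plays x at [A-D]
→ terminal payoff (6, 1).
(Ada's choice at the node after A-U is never reached on this path, so it doesn't affect the outcome.)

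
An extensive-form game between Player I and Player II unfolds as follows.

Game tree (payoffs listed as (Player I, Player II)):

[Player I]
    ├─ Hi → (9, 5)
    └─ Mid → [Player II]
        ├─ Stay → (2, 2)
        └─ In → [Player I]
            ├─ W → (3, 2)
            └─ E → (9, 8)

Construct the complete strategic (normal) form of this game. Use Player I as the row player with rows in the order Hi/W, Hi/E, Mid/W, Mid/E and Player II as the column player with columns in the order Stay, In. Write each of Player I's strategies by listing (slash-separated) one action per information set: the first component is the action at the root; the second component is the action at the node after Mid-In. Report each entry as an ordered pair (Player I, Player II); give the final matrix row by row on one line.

Hi/W: (9,5) (9,5) | Hi/E: (9,5) (9,5) | Mid/W: (2,2) (3,2) | Mid/E: (2,2) (9,8)

Row Hi/W: Stay→(9,5), In→(9,5)
Row Hi/E: Stay→(9,5), In→(9,5)
Row Mid/W: Stay→(2,2), In→(3,2)
Row Mid/E: Stay→(2,2), In→(9,8)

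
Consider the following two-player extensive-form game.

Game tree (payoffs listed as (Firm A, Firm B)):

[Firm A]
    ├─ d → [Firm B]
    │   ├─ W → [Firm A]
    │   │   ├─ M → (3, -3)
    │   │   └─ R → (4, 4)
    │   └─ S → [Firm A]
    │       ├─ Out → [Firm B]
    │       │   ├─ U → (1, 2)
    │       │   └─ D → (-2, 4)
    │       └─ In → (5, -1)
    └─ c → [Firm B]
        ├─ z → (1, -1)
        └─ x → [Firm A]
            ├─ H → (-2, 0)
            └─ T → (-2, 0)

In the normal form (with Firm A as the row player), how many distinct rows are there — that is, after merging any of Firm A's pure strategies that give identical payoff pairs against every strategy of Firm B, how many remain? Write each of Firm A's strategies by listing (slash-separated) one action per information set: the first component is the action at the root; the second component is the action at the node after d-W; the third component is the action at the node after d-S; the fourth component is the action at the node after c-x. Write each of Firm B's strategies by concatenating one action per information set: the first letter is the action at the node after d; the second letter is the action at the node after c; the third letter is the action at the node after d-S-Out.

5

Firm A has 16 pure strategies: d/M/Out/H, d/M/Out/T, d/M/In/H, d/M/In/T, d/R/Out/H, d/R/Out/T, d/R/In/H, d/R/In/T, c/M/Out/H, c/M/Out/T, c/M/In/H, c/M/In/T, c/R/Out/H, c/R/Out/T, c/R/In/H, c/R/In/T. Columns: WzU, WzD, WxU, WxD, SzU, SzD, SxU, SxD.
{d/M/Out/H, d/M/Out/T} → row (3,-3) (3,-3) (3,-3) (3,-3) (1,2) (-2,4) (1,2) (-2,4)
{d/M/In/H, d/M/In/T} → row (3,-3) (3,-3) (3,-3) (3,-3) (5,-1) (5,-1) (5,-1) (5,-1)
{d/R/Out/H, d/R/Out/T} → row (4,4) (4,4) (4,4) (4,4) (1,2) (-2,4) (1,2) (-2,4)
{d/R/In/H, d/R/In/T} → row (4,4) (4,4) (4,4) (4,4) (5,-1) (5,-1) (5,-1) (5,-1)
{c/M/Out/H, c/M/Out/T, c/M/In/H, c/M/In/T, c/R/Out/H, c/R/Out/T, c/R/In/H, c/R/In/T} → row (1,-1) (1,-1) (-2,0) (-2,0) (1,-1) (1,-1) (-2,0) (-2,0)
That's 5 distinct rows out of 16 strategies.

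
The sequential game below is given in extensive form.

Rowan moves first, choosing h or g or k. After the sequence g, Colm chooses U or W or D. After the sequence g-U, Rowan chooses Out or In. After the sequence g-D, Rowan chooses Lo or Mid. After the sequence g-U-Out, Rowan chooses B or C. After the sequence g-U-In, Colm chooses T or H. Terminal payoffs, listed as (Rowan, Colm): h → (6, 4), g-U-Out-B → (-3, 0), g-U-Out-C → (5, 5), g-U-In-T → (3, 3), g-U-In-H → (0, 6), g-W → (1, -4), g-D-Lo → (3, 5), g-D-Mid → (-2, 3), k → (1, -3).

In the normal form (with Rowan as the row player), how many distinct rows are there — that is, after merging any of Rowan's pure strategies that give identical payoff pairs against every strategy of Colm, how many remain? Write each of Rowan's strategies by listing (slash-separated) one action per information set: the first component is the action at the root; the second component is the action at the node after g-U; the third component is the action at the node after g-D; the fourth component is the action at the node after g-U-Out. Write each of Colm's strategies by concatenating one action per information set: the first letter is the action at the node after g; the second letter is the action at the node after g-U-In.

Rowan has 24 pure strategies: h/Out/Lo/B, h/Out/Lo/C, h/Out/Mid/B, h/Out/Mid/C, h/In/Lo/B, h/In/Lo/C, h/In/Mid/B, h/In/Mid/C, g/Out/Lo/B, g/Out/Lo/C, g/Out/Mid/B, g/Out/Mid/C, g/In/Lo/B, g/In/Lo/C, g/In/Mid/B, g/In/Mid/C, k/Out/Lo/B, k/Out/Lo/C, k/Out/Mid/B, k/Out/Mid/C, k/In/Lo/B, k/In/Lo/C, k/In/Mid/B, k/In/Mid/C. Columns: UT, UH, WT, WH, DT, DH.
{h/Out/Lo/B, h/Out/Lo/C, h/Out/Mid/B, h/Out/Mid/C, h/In/Lo/B, h/In/Lo/C, h/In/Mid/B, h/In/Mid/C} → row (6,4) (6,4) (6,4) (6,4) (6,4) (6,4)
{g/Out/Lo/B} → row (-3,0) (-3,0) (1,-4) (1,-4) (3,5) (3,5)
{g/Out/Lo/C} → row (5,5) (5,5) (1,-4) (1,-4) (3,5) (3,5)
{g/Out/Mid/B} → row (-3,0) (-3,0) (1,-4) (1,-4) (-2,3) (-2,3)
{g/Out/Mid/C} → row (5,5) (5,5) (1,-4) (1,-4) (-2,3) (-2,3)
{g/In/Lo/B, g/In/Lo/C} → row (3,3) (0,6) (1,-4) (1,-4) (3,5) (3,5)
{g/In/Mid/B, g/In/Mid/C} → row (3,3) (0,6) (1,-4) (1,-4) (-2,3) (-2,3)
{k/Out/Lo/B, k/Out/Lo/C, k/Out/Mid/B, k/Out/Mid/C, k/In/Lo/B, k/In/Lo/C, k/In/Mid/B, k/In/Mid/C} → row (1,-3) (1,-3) (1,-3) (1,-3) (1,-3) (1,-3)
That's 8 distinct rows out of 24 strategies.

8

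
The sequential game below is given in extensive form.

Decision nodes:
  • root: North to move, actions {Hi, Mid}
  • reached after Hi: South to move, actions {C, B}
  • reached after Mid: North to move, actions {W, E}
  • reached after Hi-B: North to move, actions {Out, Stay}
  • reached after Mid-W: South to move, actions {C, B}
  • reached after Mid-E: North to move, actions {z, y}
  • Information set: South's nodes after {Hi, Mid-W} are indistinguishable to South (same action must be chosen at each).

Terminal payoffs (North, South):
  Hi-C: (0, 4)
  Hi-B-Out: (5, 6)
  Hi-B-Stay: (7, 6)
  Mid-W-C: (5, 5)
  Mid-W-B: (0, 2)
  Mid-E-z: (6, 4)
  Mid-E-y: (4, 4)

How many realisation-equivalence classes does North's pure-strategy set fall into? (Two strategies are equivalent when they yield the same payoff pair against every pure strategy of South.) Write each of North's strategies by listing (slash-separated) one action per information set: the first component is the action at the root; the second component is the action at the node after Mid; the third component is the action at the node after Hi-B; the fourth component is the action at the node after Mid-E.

5

North has 16 pure strategies: Hi/W/Out/z, Hi/W/Out/y, Hi/W/Stay/z, Hi/W/Stay/y, Hi/E/Out/z, Hi/E/Out/y, Hi/E/Stay/z, Hi/E/Stay/y, Mid/W/Out/z, Mid/W/Out/y, Mid/W/Stay/z, Mid/W/Stay/y, Mid/E/Out/z, Mid/E/Out/y, Mid/E/Stay/z, Mid/E/Stay/y. Columns: C, B.
{Hi/W/Out/z, Hi/W/Out/y, Hi/E/Out/z, Hi/E/Out/y} → row (0,4) (5,6)
{Hi/W/Stay/z, Hi/W/Stay/y, Hi/E/Stay/z, Hi/E/Stay/y} → row (0,4) (7,6)
{Mid/W/Out/z, Mid/W/Out/y, Mid/W/Stay/z, Mid/W/Stay/y} → row (5,5) (0,2)
{Mid/E/Out/z, Mid/E/Stay/z} → row (6,4) (6,4)
{Mid/E/Out/y, Mid/E/Stay/y} → row (4,4) (4,4)
That's 5 distinct rows out of 16 strategies.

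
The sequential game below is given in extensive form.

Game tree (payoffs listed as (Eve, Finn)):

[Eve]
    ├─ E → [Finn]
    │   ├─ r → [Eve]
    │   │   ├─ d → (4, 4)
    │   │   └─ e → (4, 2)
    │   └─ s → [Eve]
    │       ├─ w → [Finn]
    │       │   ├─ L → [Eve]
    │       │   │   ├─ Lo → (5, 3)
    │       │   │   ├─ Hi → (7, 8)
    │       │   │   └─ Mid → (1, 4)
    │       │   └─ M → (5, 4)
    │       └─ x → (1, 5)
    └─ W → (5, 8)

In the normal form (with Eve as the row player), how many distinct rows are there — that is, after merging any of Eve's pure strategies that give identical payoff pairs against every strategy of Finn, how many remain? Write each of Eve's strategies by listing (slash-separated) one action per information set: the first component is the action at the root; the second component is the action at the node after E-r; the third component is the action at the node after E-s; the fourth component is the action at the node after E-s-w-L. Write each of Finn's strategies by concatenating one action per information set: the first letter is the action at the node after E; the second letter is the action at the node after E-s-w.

9

Eve has 24 pure strategies: E/d/w/Lo, E/d/w/Hi, E/d/w/Mid, E/d/x/Lo, E/d/x/Hi, E/d/x/Mid, E/e/w/Lo, E/e/w/Hi, E/e/w/Mid, E/e/x/Lo, E/e/x/Hi, E/e/x/Mid, W/d/w/Lo, W/d/w/Hi, W/d/w/Mid, W/d/x/Lo, W/d/x/Hi, W/d/x/Mid, W/e/w/Lo, W/e/w/Hi, W/e/w/Mid, W/e/x/Lo, W/e/x/Hi, W/e/x/Mid. Columns: rL, rM, sL, sM.
{E/d/w/Lo} → row (4,4) (4,4) (5,3) (5,4)
{E/d/w/Hi} → row (4,4) (4,4) (7,8) (5,4)
{E/d/w/Mid} → row (4,4) (4,4) (1,4) (5,4)
{E/d/x/Lo, E/d/x/Hi, E/d/x/Mid} → row (4,4) (4,4) (1,5) (1,5)
{E/e/w/Lo} → row (4,2) (4,2) (5,3) (5,4)
{E/e/w/Hi} → row (4,2) (4,2) (7,8) (5,4)
{E/e/w/Mid} → row (4,2) (4,2) (1,4) (5,4)
{E/e/x/Lo, E/e/x/Hi, E/e/x/Mid} → row (4,2) (4,2) (1,5) (1,5)
{W/d/w/Lo, W/d/w/Hi, W/d/w/Mid, W/d/x/Lo, W/d/x/Hi, W/d/x/Mid, W/e/w/Lo, W/e/w/Hi, W/e/w/Mid, W/e/x/Lo, W/e/x/Hi, W/e/x/Mid} → row (5,8) (5,8) (5,8) (5,8)
That's 9 distinct rows out of 24 strategies.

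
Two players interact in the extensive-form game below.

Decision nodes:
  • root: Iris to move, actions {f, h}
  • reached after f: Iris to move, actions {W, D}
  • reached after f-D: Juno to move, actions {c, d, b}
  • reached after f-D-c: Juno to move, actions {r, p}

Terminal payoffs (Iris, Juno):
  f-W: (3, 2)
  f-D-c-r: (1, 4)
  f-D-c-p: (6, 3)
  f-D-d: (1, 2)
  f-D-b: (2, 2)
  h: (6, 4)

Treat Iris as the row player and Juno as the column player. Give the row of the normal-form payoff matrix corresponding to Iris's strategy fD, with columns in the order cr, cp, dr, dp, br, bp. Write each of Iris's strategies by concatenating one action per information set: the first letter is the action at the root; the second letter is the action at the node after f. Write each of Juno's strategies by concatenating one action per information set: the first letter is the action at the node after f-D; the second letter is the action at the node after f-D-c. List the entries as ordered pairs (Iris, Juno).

vs cr: Iris plays f → Iris plays D at [f] → Juno plays c at [f-D] → Juno plays r at [f-D-c] → (1, 4)
vs cp: Iris plays f → Iris plays D at [f] → Juno plays c at [f-D] → Juno plays p at [f-D-c] → (6, 3)
vs dr: Iris plays f → Iris plays D at [f] → Juno plays d at [f-D] → (1, 2)
vs dp: Iris plays f → Iris plays D at [f] → Juno plays d at [f-D] → (1, 2)
vs br: Iris plays f → Iris plays D at [f] → Juno plays b at [f-D] → (2, 2)
vs bp: Iris plays f → Iris plays D at [f] → Juno plays b at [f-D] → (2, 2)

(1,4) (6,3) (1,2) (1,2) (2,2) (2,2)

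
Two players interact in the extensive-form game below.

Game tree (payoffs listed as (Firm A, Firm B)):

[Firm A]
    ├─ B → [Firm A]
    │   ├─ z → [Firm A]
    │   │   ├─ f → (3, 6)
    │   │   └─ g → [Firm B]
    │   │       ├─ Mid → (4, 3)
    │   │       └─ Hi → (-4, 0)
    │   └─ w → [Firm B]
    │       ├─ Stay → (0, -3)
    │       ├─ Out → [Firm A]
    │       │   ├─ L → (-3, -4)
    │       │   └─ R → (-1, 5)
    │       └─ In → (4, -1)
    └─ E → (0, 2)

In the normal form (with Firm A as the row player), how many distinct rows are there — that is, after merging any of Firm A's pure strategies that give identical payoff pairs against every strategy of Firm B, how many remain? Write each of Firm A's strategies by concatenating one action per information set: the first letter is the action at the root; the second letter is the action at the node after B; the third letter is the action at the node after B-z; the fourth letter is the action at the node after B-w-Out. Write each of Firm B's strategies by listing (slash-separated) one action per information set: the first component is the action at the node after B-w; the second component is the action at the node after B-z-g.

5

Firm A has 16 pure strategies: BzfL, BzfR, BzgL, BzgR, BwfL, BwfR, BwgL, BwgR, EzfL, EzfR, EzgL, EzgR, EwfL, EwfR, EwgL, EwgR. Columns: Stay/Mid, Stay/Hi, Out/Mid, Out/Hi, In/Mid, In/Hi.
{BzfL, BzfR} → row (3,6) (3,6) (3,6) (3,6) (3,6) (3,6)
{BzgL, BzgR} → row (4,3) (-4,0) (4,3) (-4,0) (4,3) (-4,0)
{BwfL, BwgL} → row (0,-3) (0,-3) (-3,-4) (-3,-4) (4,-1) (4,-1)
{BwfR, BwgR} → row (0,-3) (0,-3) (-1,5) (-1,5) (4,-1) (4,-1)
{EzfL, EzfR, EzgL, EzgR, EwfL, EwfR, EwgL, EwgR} → row (0,2) (0,2) (0,2) (0,2) (0,2) (0,2)
That's 5 distinct rows out of 16 strategies.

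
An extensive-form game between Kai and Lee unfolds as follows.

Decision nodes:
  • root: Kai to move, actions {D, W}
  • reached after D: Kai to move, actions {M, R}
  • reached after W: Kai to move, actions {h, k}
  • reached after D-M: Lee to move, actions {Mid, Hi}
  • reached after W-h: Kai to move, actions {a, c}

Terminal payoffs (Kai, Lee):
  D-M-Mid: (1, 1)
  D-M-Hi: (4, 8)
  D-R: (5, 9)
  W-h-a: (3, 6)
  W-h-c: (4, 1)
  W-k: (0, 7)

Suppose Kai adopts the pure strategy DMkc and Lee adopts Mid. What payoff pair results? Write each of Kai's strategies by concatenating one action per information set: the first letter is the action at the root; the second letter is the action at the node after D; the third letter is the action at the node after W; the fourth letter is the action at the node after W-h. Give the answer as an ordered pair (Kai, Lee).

(1, 1)

Trace the play path from the root:
  Kai plays D
  Kai plays M at [D]
  Lee plays Mid at [D-M]
→ terminal payoff (1, 1).
(Kai's choice at the node after W is never reached on this path, so it doesn't affect the outcome.)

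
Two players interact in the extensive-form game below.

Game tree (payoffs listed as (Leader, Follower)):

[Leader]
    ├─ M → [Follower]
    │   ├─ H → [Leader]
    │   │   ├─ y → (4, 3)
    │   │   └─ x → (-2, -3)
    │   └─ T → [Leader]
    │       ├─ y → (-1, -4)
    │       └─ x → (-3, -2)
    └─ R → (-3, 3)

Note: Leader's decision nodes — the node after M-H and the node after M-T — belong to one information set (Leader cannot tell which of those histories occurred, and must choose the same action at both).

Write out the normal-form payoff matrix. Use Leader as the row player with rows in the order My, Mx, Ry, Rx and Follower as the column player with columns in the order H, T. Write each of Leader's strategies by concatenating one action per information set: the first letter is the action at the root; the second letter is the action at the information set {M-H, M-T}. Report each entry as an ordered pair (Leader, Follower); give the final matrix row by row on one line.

            H        T
  My    (4,3)  (-1,-4)
  Mx  (-2,-3)  (-3,-2)
  Ry   (-3,3)   (-3,3)
  Rx   (-3,3)   (-3,3)

My: (4,3) (-1,-4) | Mx: (-2,-3) (-3,-2) | Ry: (-3,3) (-3,3) | Rx: (-3,3) (-3,3)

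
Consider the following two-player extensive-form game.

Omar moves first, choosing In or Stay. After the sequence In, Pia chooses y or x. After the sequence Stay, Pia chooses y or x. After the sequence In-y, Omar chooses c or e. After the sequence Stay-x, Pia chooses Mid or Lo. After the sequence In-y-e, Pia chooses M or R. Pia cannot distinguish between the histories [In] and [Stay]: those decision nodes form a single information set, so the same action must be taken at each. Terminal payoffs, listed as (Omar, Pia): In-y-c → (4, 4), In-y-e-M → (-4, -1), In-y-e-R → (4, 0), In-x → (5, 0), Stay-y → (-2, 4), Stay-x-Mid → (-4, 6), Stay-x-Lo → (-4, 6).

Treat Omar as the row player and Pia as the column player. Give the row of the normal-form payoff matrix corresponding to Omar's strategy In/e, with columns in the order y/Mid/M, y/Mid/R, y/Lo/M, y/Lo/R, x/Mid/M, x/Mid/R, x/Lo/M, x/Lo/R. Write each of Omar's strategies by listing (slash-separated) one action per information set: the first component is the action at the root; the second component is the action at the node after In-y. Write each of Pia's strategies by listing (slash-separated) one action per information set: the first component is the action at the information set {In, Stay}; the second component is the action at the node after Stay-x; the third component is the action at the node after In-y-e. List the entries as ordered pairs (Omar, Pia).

vs y/Mid/M: Omar plays In → Pia plays y at [In] → Omar plays e at [In-y] → Pia plays M at [In-y-e] → (-4, -1)
vs y/Mid/R: Omar plays In → Pia plays y at [In] → Omar plays e at [In-y] → Pia plays R at [In-y-e] → (4, 0)
vs y/Lo/M: Omar plays In → Pia plays y at [In] → Omar plays e at [In-y] → Pia plays M at [In-y-e] → (-4, -1)
vs y/Lo/R: Omar plays In → Pia plays y at [In] → Omar plays e at [In-y] → Pia plays R at [In-y-e] → (4, 0)
vs x/Mid/M: Omar plays In → Pia plays x at [In] → (5, 0)
vs x/Mid/R: Omar plays In → Pia plays x at [In] → (5, 0)
vs x/Lo/M: Omar plays In → Pia plays x at [In] → (5, 0)
vs x/Lo/R: Omar plays In → Pia plays x at [In] → (5, 0)

(-4,-1) (4,0) (-4,-1) (4,0) (5,0) (5,0) (5,0) (5,0)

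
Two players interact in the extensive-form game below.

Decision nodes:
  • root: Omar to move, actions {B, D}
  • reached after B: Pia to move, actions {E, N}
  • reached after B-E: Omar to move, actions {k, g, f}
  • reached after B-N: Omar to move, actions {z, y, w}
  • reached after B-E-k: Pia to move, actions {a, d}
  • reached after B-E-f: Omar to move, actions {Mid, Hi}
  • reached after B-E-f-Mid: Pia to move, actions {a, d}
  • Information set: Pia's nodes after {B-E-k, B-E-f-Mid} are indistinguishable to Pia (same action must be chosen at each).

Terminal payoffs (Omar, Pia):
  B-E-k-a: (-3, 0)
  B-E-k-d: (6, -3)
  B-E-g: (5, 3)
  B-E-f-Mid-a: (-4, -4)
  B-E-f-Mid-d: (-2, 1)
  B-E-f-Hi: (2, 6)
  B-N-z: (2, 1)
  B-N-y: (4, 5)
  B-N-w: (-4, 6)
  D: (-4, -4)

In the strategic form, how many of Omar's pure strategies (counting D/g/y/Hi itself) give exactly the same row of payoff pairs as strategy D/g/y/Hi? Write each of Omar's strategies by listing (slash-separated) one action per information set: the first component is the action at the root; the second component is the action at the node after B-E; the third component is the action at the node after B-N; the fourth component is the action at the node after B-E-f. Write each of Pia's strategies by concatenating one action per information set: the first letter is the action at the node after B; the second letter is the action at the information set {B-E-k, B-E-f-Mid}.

18

Row for D/g/y/Hi (columns Ea, Ed, Na, Nd): (-4,-4) (-4,-4) (-4,-4) (-4,-4).
Under D/g/y/Hi, Omar's choice at the node after B-E and at the node after B-N and at the node after B-E-f can never be reached regardless of what Pia does, so varying those choices leaves every outcome unchanged.
Holding the reachable choices fixed and varying the unreachable ones freely already gives 3 × 3 × 2 = 18 equivalent strategies.
No other strategy reproduces this row, so those 18 are the full class: D/k/z/Mid, D/k/z/Hi, D/k/y/Mid, D/k/y/Hi, D/k/w/Mid, D/k/w/Hi, D/g/z/Mid, D/g/z/Hi, D/g/y/Mid, D/g/y/Hi, D/g/w/Mid, D/g/w/Hi, D/f/z/Mid, D/f/z/Hi, D/f/y/Mid, D/f/y/Hi, D/f/w/Mid, D/f/w/Hi.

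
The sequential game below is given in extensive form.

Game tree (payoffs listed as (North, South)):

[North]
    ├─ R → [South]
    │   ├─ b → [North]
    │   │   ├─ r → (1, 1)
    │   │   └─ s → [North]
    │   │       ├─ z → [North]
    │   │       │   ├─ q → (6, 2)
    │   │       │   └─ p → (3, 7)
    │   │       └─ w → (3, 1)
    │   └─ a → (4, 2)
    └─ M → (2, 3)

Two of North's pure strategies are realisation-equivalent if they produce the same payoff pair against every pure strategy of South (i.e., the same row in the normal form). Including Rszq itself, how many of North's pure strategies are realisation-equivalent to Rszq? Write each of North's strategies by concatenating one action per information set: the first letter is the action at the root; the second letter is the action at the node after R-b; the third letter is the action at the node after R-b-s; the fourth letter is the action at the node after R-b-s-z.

Row for Rszq (columns b, a): (6,2) (4,2).
Every one of North's information sets is on the play path for some reply by South when North follows Rszq.
Changing the action at any of them therefore changes at least one column, so only Rszq itself gives this row.

1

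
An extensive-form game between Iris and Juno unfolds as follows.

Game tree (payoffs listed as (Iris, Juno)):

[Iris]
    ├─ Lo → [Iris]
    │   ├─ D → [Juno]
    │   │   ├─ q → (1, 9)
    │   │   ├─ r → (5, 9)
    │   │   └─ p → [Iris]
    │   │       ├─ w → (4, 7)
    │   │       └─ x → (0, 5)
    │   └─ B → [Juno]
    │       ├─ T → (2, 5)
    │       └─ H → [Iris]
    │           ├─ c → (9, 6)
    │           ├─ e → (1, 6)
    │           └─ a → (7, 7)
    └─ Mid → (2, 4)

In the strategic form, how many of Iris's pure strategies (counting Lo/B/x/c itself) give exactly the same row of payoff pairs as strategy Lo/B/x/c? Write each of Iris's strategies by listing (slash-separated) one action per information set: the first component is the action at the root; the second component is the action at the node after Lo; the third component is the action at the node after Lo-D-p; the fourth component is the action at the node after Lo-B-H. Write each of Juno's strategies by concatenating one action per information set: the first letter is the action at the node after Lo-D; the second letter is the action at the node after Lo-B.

2

Row for Lo/B/x/c (columns qT, qH, rT, rH, pT, pH): (2,5) (9,6) (2,5) (9,6) (2,5) (9,6).
Under Lo/B/x/c, Iris's choice at the node after Lo-D-p can never be reached regardless of what Juno does, so varying those choices leaves every outcome unchanged.
Holding the reachable choices fixed and varying the unreachable one freely already gives 2 equivalent strategies.
No other strategy reproduces this row, so those 2 are the full class: Lo/B/w/c, Lo/B/x/c.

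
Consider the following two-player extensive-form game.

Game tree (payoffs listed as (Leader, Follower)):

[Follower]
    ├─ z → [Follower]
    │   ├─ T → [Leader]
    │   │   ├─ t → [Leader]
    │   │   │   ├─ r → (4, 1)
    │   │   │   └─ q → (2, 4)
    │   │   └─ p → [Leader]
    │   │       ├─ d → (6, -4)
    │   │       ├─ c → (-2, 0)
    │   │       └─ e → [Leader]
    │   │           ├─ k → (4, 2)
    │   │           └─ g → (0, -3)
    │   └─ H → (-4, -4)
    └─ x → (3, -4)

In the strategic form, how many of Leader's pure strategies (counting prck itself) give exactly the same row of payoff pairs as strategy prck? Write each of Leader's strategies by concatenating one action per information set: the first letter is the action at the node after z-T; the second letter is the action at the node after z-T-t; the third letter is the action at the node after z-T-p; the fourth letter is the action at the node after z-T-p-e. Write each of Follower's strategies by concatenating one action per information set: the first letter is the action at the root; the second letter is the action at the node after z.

4

Row for prck (columns zT, zH, xT, xH): (-2,0) (-4,-4) (3,-4) (3,-4).
Under prck, Leader's choice at the node after z-T-t and at the node after z-T-p-e can never be reached regardless of what Follower does, so varying those choices leaves every outcome unchanged.
Holding the reachable choices fixed and varying the unreachable ones freely already gives 2 × 2 = 4 equivalent strategies.
No other strategy reproduces this row, so those 4 are the full class: prck, prcg, pqck, pqcg.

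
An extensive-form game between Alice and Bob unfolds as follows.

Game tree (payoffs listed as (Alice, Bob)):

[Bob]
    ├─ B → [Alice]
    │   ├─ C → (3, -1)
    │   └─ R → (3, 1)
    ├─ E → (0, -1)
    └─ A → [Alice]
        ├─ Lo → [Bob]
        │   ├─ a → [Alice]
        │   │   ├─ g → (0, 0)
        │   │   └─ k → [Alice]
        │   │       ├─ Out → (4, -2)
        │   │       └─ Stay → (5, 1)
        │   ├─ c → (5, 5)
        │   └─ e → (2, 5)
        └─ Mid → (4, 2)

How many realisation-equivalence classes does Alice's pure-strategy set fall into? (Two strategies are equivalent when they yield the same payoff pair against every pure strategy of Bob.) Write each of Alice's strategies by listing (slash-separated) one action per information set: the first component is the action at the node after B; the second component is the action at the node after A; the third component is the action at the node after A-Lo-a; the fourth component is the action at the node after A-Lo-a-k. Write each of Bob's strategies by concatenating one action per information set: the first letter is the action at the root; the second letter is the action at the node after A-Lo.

Alice has 16 pure strategies: C/Lo/g/Out, C/Lo/g/Stay, C/Lo/k/Out, C/Lo/k/Stay, C/Mid/g/Out, C/Mid/g/Stay, C/Mid/k/Out, C/Mid/k/Stay, R/Lo/g/Out, R/Lo/g/Stay, R/Lo/k/Out, R/Lo/k/Stay, R/Mid/g/Out, R/Mid/g/Stay, R/Mid/k/Out, R/Mid/k/Stay. Columns: Ba, Bc, Be, Ea, Ec, Ee, Aa, Ac, Ae.
{C/Lo/g/Out, C/Lo/g/Stay} → row (3,-1) (3,-1) (3,-1) (0,-1) (0,-1) (0,-1) (0,0) (5,5) (2,5)
{C/Lo/k/Out} → row (3,-1) (3,-1) (3,-1) (0,-1) (0,-1) (0,-1) (4,-2) (5,5) (2,5)
{C/Lo/k/Stay} → row (3,-1) (3,-1) (3,-1) (0,-1) (0,-1) (0,-1) (5,1) (5,5) (2,5)
{C/Mid/g/Out, C/Mid/g/Stay, C/Mid/k/Out, C/Mid/k/Stay} → row (3,-1) (3,-1) (3,-1) (0,-1) (0,-1) (0,-1) (4,2) (4,2) (4,2)
{R/Lo/g/Out, R/Lo/g/Stay} → row (3,1) (3,1) (3,1) (0,-1) (0,-1) (0,-1) (0,0) (5,5) (2,5)
{R/Lo/k/Out} → row (3,1) (3,1) (3,1) (0,-1) (0,-1) (0,-1) (4,-2) (5,5) (2,5)
{R/Lo/k/Stay} → row (3,1) (3,1) (3,1) (0,-1) (0,-1) (0,-1) (5,1) (5,5) (2,5)
{R/Mid/g/Out, R/Mid/g/Stay, R/Mid/k/Out, R/Mid/k/Stay} → row (3,1) (3,1) (3,1) (0,-1) (0,-1) (0,-1) (4,2) (4,2) (4,2)
That's 8 distinct rows out of 16 strategies.

8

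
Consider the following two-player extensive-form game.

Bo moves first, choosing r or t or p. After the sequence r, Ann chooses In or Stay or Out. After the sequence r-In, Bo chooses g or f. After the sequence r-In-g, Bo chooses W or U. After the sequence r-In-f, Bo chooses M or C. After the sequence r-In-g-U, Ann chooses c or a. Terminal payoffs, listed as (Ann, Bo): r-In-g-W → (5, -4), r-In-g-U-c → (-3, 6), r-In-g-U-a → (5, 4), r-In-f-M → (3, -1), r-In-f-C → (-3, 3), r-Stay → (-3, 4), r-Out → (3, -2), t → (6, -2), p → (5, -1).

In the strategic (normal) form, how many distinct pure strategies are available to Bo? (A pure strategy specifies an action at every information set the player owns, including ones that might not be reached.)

24

Bo owns the root with actions {r, t, p} — three choices.
Bo owns the node after r-In with actions {g, f} — two choices.
Bo owns the node after r-In-g with actions {W, U} — two choices.
Bo owns the node after r-In-f with actions {M, C} — two choices.
A pure strategy fixes one action at each information set independently, so the count is the product 3 × 2 × 2 × 2 = 24.
(For reference, Ann has 6 pure strategies, giving a 24×6 normal-form matrix.)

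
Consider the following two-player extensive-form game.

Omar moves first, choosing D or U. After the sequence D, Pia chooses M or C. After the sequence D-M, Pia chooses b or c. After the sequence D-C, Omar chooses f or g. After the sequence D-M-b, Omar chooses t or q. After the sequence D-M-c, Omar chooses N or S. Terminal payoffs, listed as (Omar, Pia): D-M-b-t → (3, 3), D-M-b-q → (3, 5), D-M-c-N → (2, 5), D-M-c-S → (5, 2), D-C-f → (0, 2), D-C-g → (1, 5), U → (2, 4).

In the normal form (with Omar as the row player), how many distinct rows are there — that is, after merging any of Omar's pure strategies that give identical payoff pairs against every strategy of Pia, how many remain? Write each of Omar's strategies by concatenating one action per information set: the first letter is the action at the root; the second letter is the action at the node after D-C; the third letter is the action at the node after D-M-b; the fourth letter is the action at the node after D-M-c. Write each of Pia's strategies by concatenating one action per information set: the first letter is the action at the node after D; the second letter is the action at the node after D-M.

9

Omar has 16 pure strategies: DftN, DftS, DfqN, DfqS, DgtN, DgtS, DgqN, DgqS, UftN, UftS, UfqN, UfqS, UgtN, UgtS, UgqN, UgqS. Columns: Mb, Mc, Cb, Cc.
{DftN} → row (3,3) (2,5) (0,2) (0,2)
{DftS} → row (3,3) (5,2) (0,2) (0,2)
{DfqN} → row (3,5) (2,5) (0,2) (0,2)
{DfqS} → row (3,5) (5,2) (0,2) (0,2)
{DgtN} → row (3,3) (2,5) (1,5) (1,5)
{DgtS} → row (3,3) (5,2) (1,5) (1,5)
{DgqN} → row (3,5) (2,5) (1,5) (1,5)
{DgqS} → row (3,5) (5,2) (1,5) (1,5)
{UftN, UftS, UfqN, UfqS, UgtN, UgtS, UgqN, UgqS} → row (2,4) (2,4) (2,4) (2,4)
That's 9 distinct rows out of 16 strategies.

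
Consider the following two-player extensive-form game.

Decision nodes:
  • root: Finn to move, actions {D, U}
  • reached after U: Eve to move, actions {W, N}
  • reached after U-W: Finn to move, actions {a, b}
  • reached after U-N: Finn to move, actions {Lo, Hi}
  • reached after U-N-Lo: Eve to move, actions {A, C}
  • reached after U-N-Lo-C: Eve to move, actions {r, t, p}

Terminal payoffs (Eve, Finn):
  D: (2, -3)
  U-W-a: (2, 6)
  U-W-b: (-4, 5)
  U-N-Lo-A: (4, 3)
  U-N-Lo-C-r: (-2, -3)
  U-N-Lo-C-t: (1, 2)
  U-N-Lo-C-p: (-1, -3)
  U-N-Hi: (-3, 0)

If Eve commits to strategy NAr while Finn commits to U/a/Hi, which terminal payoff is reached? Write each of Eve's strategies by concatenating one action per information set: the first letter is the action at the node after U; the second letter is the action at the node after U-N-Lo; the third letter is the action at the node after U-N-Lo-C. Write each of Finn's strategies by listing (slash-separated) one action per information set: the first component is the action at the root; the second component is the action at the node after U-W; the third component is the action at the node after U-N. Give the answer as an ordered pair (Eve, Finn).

(-3, 0)

Trace the play path from the root:
  Finn plays U
  Eve plays N at [U]
  Finn plays Hi at [U-N]
→ terminal payoff (-3, 0).
(Eve's choice at the node after U-N-Lo is never reached on this path, so it doesn't affect the outcome.)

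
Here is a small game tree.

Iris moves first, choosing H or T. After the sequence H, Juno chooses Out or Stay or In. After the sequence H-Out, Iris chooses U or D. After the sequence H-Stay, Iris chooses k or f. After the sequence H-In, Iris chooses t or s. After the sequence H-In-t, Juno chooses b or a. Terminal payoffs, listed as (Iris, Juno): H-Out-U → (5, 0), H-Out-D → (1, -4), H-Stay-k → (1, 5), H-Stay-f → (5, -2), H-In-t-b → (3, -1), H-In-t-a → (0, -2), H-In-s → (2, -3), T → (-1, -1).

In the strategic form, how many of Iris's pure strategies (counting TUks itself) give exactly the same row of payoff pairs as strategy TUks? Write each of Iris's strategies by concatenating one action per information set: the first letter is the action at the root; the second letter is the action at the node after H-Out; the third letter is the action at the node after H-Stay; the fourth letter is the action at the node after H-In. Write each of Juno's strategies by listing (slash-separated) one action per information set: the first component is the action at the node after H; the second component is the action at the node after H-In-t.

8

Row for TUks (columns Out/b, Out/a, Stay/b, Stay/a, In/b, In/a): (-1,-1) (-1,-1) (-1,-1) (-1,-1) (-1,-1) (-1,-1).
Under TUks, Iris's choice at the node after H-Out and at the node after H-Stay and at the node after H-In can never be reached regardless of what Juno does, so varying those choices leaves every outcome unchanged.
Holding the reachable choices fixed and varying the unreachable ones freely already gives 2 × 2 × 2 = 8 equivalent strategies.
No other strategy reproduces this row, so those 8 are the full class: TUkt, TUks, TUft, TUfs, TDkt, TDks, TDft, TDfs.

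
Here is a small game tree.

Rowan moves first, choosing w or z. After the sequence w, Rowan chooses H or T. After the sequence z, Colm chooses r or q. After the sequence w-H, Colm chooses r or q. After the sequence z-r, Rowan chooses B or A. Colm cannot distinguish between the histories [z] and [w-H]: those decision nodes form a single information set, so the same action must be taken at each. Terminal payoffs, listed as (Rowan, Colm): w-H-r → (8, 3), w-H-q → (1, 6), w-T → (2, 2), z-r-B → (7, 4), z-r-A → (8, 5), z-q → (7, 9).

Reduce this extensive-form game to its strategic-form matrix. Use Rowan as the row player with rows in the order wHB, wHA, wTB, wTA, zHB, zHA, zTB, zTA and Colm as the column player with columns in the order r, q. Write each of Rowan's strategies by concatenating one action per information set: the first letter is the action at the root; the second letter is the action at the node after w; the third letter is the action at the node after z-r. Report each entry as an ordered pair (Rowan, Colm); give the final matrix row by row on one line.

Row wHB: r→(8,3), q→(1,6)
Row wHA: r→(8,3), q→(1,6)
Row wTB: r→(2,2), q→(2,2)
Row wTA: r→(2,2), q→(2,2)
Row zHB: r→(7,4), q→(7,9)
Row zHA: r→(8,5), q→(7,9)
Row zTB: r→(7,4), q→(7,9)
Row zTA: r→(8,5), q→(7,9)

wHB: (8,3) (1,6) | wHA: (8,3) (1,6) | wTB: (2,2) (2,2) | wTA: (2,2) (2,2) | zHB: (7,4) (7,9) | zHA: (8,5) (7,9) | zTB: (7,4) (7,9) | zTA: (8,5) (7,9)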